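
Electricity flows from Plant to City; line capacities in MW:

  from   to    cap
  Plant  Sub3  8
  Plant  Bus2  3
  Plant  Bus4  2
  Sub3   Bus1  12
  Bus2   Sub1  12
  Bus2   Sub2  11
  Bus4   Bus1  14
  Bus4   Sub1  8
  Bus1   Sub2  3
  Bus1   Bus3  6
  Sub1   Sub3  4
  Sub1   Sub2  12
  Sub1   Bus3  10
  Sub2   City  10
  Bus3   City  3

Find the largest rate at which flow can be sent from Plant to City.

Augment Plant→Bus2→Sub2→City: bottleneck 3, flow now 3.
Augment Plant→Sub3→Bus1→Sub2→City: bottleneck 3, flow now 6.
Augment Plant→Sub3→Bus1→Bus3→City: bottleneck 3, flow now 9.
Augment Plant→Bus4→Sub1→Sub2→City: bottleneck 2, flow now 11.
No augmenting path remains; maximum flow = 11.
In the residual graph, reachable from Plant: {Plant, Sub3, Bus1, Bus3}.
Min-cut edges: Plant→Bus2 (3), Plant→Bus4 (2), Bus1→Sub2 (3), Bus3→City (3); capacity 3 + 2 + 3 + 3 = 11.
This cut is saturated, so no flow can exceed 11.

11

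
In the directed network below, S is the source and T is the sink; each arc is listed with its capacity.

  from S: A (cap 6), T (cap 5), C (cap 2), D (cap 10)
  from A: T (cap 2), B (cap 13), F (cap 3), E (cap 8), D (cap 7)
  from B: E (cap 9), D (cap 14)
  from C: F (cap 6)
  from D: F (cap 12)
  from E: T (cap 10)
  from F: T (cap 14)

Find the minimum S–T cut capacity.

Augment S→T: bottleneck 5, flow now 5.
Augment S→A→T: bottleneck 2, flow now 7.
Augment S→A→E→T: bottleneck 4, flow now 11.
Augment S→C→F→T: bottleneck 2, flow now 13.
Augment S→D→F→T: bottleneck 10, flow now 23.
No augmenting path remains; maximum flow = 23.
By max-flow min-cut, the minimum cut capacity equals the max flow.
In the residual graph, reachable from S: {S}.
Min-cut edges: S→A (6), S→C (2), S→D (10), S→T (5); capacity 6 + 2 + 10 + 5 = 23.

23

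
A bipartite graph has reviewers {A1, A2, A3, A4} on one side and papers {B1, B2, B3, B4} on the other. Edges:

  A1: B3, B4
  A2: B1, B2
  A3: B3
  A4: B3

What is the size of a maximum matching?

Unit-capacity flow: source→left, listed edges, right→sink; max matching = max flow.
Augmenting path A1→B3 (+1); matched 1.
Augmenting path A2→B1 (+1); matched 2.
Augmenting path A3→B3→A1→B4 (+1); matched 3.
No augmenting path remains; maximum matching = 3.
König certificate: {A1, A2, B3} is a vertex cover of size 3 (every listed pair touches it), so no matching can be larger.

3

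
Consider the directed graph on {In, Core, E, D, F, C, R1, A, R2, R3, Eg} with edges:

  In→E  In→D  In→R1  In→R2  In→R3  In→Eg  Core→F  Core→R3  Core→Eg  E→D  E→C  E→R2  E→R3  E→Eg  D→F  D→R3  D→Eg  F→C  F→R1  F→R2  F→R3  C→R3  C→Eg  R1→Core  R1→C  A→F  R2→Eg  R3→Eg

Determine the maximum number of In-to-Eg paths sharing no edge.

Assign every edge capacity 1; by Menger, the answer equals the max flow.
Path In→Eg (+1); total 1.
Path In→E→Eg (+1); total 2.
Path In→D→Eg (+1); total 3.
Path In→R2→Eg (+1); total 4.
Path In→R3→Eg (+1); total 5.
Path In→R1→Core→Eg (+1); total 6.
No residual In→Eg path; max flow = 6.
Certifying cut of size 6: {In→D, In→E, In→Eg, In→R1, In→R2, In→R3}.

6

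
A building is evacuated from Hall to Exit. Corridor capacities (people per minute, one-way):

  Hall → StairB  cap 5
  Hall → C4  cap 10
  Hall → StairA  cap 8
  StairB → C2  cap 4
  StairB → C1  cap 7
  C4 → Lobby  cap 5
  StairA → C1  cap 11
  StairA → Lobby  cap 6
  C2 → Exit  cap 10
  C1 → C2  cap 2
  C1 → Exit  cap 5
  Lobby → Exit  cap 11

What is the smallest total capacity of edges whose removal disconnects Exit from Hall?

18

Augment Hall→StairB→C2→Exit: bottleneck 4, flow now 4.
Augment Hall→StairB→C1→Exit: bottleneck 1, flow now 5.
Augment Hall→C4→Lobby→Exit: bottleneck 5, flow now 10.
Augment Hall→StairA→C1→Exit: bottleneck 4, flow now 14.
Augment Hall→StairA→Lobby→Exit: bottleneck 4, flow now 18.
No augmenting path remains; maximum flow = 18.
By max-flow min-cut, the minimum cut capacity equals the max flow.
In the residual graph, reachable from Hall: {Hall, C4}.
Min-cut edges: Hall→StairB (5), Hall→StairA (8), C4→Lobby (5); capacity 5 + 8 + 5 = 18.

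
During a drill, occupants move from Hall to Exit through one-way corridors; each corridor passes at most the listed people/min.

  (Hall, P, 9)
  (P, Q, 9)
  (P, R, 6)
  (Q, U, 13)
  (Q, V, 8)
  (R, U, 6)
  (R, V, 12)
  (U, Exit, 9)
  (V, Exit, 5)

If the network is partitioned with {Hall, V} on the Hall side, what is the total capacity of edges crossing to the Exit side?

14

Edges leaving {Hall, V}: Hall→P (9), V→Exit (5).
Cut capacity = 9 + 5 = 14.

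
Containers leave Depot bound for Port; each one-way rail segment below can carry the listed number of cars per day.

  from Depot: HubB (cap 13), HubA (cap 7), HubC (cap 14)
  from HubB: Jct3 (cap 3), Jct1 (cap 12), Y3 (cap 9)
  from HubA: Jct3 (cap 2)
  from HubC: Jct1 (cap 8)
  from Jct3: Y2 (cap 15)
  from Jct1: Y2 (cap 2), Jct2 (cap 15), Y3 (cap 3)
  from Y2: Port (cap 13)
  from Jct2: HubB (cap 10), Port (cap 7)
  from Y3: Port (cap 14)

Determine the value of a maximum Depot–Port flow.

23

Augment Depot→HubB→Y3→Port: bottleneck 9, flow now 9.
Augment Depot→HubB→Jct3→Y2→Port: bottleneck 3, flow now 12.
Augment Depot→HubB→Jct1→Y2→Port: bottleneck 1, flow now 13.
Augment Depot→HubA→Jct3→Y2→Port: bottleneck 2, flow now 15.
Augment Depot→HubC→Jct1→Y2→Port: bottleneck 1, flow now 16.
Augment Depot→HubC→Jct1→Jct2→Port: bottleneck 7, flow now 23.
No augmenting path remains; maximum flow = 23.
In the residual graph, reachable from Depot: {Depot, HubA, HubC}.
Min-cut edges: Depot→HubB (13), HubA→Jct3 (2), HubC→Jct1 (8); capacity 13 + 2 + 8 = 23.
This cut is saturated, so no flow can exceed 23.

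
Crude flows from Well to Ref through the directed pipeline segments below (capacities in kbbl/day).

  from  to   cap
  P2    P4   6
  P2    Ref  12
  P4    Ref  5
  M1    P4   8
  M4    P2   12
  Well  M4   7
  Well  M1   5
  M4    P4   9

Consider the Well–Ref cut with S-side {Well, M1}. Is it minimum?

No — its capacity is 15, but the minimum cut has capacity 12.

Given cut capacity: 7 + 8 = 15.
Augment Well→M1→P4→Ref: bottleneck 5, flow now 5.
Augment Well→M4→P2→Ref: bottleneck 7, flow now 12.
No augmenting path remains; maximum flow = 12.
In the residual graph, reachable from Well: {Well}.
Min-cut edges: Well→M1 (5), Well→M4 (7); capacity 5 + 7 = 12.
Cut capacity 15 exceeds the max flow 12, so it is not minimum.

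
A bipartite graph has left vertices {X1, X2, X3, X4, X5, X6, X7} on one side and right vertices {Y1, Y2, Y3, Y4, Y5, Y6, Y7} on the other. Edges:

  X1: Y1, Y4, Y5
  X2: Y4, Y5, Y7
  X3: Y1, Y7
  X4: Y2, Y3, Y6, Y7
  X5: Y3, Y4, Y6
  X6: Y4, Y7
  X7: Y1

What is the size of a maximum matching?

6

Unit-capacity flow: source→left, listed edges, right→sink; max matching = max flow.
Augmenting path X1→Y1 (+1); matched 1.
Augmenting path X2→Y4 (+1); matched 2.
Augmenting path X3→Y7 (+1); matched 3.
Augmenting path X4→Y2 (+1); matched 4.
Augmenting path X5→Y3 (+1); matched 5.
Augmenting path X6→Y4→X2→Y5 (+1); matched 6.
No augmenting path remains; maximum matching = 6.
König certificate: {X4, X5, Y1, Y4, Y5, Y7} is a vertex cover of size 6 (every listed pair touches it), so no matching can be larger.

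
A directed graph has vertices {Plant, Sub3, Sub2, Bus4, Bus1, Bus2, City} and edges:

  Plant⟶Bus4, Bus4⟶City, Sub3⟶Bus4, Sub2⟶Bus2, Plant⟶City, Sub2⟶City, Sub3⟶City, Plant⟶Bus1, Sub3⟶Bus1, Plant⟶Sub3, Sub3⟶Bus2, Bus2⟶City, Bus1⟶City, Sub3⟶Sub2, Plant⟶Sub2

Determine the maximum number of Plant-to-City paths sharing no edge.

5

Assign every edge capacity 1; by Menger, the answer equals the max flow.
Path Plant→City (+1); total 1.
Path Plant→Sub3→City (+1); total 2.
Path Plant→Sub2→City (+1); total 3.
Path Plant→Bus4→City (+1); total 4.
Path Plant→Bus1→City (+1); total 5.
No residual Plant→City path; max flow = 5.
Certifying cut of size 5: {Plant→Bus1, Plant→Bus4, Plant→City, Plant→Sub2, Plant→Sub3}.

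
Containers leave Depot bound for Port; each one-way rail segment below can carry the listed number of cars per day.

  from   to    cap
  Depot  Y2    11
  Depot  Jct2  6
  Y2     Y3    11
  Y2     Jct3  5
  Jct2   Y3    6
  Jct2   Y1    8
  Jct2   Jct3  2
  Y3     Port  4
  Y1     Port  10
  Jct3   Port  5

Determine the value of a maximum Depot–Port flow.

Augment Depot→Y2→Y3→Port: bottleneck 4, flow now 4.
Augment Depot→Y2→Jct3→Port: bottleneck 5, flow now 9.
Augment Depot→Jct2→Y1→Port: bottleneck 6, flow now 15.
No augmenting path remains; maximum flow = 15.
In the residual graph, reachable from Depot: {Depot, Y2, Y3}.
Min-cut edges: Depot→Jct2 (6), Y2→Jct3 (5), Y3→Port (4); capacity 6 + 5 + 4 = 15.
This cut is saturated, so no flow can exceed 15.

15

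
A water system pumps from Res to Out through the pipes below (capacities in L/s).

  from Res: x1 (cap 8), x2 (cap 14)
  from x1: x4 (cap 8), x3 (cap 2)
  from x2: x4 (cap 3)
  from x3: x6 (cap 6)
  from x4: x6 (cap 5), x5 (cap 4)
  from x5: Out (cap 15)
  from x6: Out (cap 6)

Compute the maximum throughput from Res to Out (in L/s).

10

Augment Res→x1→x3→x6→Out: bottleneck 2, flow now 2.
Augment Res→x1→x4→x5→Out: bottleneck 4, flow now 6.
Augment Res→x1→x4→x6→Out: bottleneck 2, flow now 8.
Augment Res→x2→x4→x6→Out: bottleneck 2, flow now 10.
No augmenting path remains; maximum flow = 10.
In the residual graph, reachable from Res: {Res, x1, x2, x3, x4, x6}.
Min-cut edges: x4→x5 (4), x6→Out (6); capacity 4 + 6 = 10.
This cut is saturated, so no flow can exceed 10.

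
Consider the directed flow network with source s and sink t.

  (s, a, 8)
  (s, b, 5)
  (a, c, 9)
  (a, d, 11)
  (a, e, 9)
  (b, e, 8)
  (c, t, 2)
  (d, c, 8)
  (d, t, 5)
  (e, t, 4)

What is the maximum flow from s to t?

Augment s→a→c→t: bottleneck 2, flow now 2.
Augment s→a→d→t: bottleneck 5, flow now 7.
Augment s→a→e→t: bottleneck 1, flow now 8.
Augment s→b→e→t: bottleneck 3, flow now 11.
No augmenting path remains; maximum flow = 11.
In the residual graph, reachable from s: {s, a, b, c, d, e}.
Min-cut edges: c→t (2), d→t (5), e→t (4); capacity 2 + 5 + 4 = 11.
This cut is saturated, so no flow can exceed 11.

11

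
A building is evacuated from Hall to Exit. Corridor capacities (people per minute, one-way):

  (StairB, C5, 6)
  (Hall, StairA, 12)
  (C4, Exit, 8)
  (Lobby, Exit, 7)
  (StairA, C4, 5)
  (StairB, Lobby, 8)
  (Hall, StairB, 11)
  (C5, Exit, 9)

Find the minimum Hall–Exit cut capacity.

Augment Hall→StairB→Lobby→Exit: bottleneck 7, flow now 7.
Augment Hall→StairB→C5→Exit: bottleneck 4, flow now 11.
Augment Hall→StairA→C4→Exit: bottleneck 5, flow now 16.
No augmenting path remains; maximum flow = 16.
By max-flow min-cut, the minimum cut capacity equals the max flow.
In the residual graph, reachable from Hall: {Hall, StairA}.
Min-cut edges: Hall→StairB (11), StairA→C4 (5); capacity 11 + 5 = 16.

16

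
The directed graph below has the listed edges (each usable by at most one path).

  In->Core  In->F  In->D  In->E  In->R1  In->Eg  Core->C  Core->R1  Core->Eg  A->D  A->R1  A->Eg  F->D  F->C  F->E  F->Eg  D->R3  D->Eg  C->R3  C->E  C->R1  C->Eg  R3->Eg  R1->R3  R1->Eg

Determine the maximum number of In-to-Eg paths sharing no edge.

Assign every edge capacity 1; by Menger, the answer equals the max flow.
Path In→Eg (+1); total 1.
Path In→Core→Eg (+1); total 2.
Path In→F→Eg (+1); total 3.
Path In→D→Eg (+1); total 4.
Path In→R1→Eg (+1); total 5.
No residual In→Eg path; max flow = 5.
Certifying cut of size 5: {In→Core, In→D, In→Eg, In→F, In→R1}.

5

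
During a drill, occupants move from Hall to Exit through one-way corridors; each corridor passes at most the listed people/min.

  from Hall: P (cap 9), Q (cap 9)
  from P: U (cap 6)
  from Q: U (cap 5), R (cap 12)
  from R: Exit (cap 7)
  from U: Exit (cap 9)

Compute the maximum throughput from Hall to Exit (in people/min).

Augment Hall→P→U→Exit: bottleneck 6, flow now 6.
Augment Hall→Q→R→Exit: bottleneck 7, flow now 13.
Augment Hall→Q→U→Exit: bottleneck 2, flow now 15.
No augmenting path remains; maximum flow = 15.
In the residual graph, reachable from Hall: {Hall, P}.
Min-cut edges: Hall→Q (9), P→U (6); capacity 9 + 6 = 15.
This cut is saturated, so no flow can exceed 15.

15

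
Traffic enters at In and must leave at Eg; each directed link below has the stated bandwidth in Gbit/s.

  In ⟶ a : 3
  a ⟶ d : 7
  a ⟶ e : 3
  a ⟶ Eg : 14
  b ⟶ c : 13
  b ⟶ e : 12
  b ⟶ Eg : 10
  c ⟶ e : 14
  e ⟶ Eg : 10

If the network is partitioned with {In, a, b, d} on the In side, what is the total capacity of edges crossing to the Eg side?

52

Edges leaving {In, a, b, d}: a→e (3), a→Eg (14), b→c (13), b→e (12), b→Eg (10).
Cut capacity = 3 + 14 + 13 + 12 + 10 = 52.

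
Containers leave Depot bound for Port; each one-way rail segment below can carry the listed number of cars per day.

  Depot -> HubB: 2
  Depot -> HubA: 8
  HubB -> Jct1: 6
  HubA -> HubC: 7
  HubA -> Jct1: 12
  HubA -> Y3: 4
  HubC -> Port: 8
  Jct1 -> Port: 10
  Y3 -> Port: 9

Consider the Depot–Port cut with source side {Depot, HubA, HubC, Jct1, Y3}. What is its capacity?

Edges leaving {Depot, HubA, HubC, Jct1, Y3}: Depot→HubB (2), HubC→Port (8), Jct1→Port (10), Y3→Port (9).
Cut capacity = 2 + 8 + 10 + 9 = 29.

29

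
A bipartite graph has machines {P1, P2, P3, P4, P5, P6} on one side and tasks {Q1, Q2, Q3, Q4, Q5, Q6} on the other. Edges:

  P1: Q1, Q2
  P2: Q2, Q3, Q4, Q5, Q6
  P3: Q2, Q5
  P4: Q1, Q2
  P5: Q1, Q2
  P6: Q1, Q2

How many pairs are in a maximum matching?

Unit-capacity flow: source→left, listed edges, right→sink; max matching = max flow.
Augmenting path P1→Q1 (+1); matched 1.
Augmenting path P2→Q2 (+1); matched 2.
Augmenting path P3→Q5 (+1); matched 3.
Augmenting path P4→Q2→P2→Q3 (+1); matched 4.
No augmenting path remains; maximum matching = 4.
König certificate: {P2, P3, Q1, Q2} is a vertex cover of size 4 (every listed pair touches it), so no matching can be larger.

4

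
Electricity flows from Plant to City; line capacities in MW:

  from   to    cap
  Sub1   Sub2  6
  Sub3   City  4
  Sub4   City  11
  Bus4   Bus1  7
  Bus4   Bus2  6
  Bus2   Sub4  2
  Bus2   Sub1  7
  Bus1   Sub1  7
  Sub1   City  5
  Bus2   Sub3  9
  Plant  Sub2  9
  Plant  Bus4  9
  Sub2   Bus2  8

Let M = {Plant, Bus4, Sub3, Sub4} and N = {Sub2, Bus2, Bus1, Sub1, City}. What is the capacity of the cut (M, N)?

37

Edges leaving {Plant, Bus4, Sub3, Sub4}: Plant→Sub2 (9), Bus4→Bus2 (6), Bus4→Bus1 (7), Sub3→City (4), Sub4→City (11).
Cut capacity = 9 + 6 + 7 + 4 + 11 = 37.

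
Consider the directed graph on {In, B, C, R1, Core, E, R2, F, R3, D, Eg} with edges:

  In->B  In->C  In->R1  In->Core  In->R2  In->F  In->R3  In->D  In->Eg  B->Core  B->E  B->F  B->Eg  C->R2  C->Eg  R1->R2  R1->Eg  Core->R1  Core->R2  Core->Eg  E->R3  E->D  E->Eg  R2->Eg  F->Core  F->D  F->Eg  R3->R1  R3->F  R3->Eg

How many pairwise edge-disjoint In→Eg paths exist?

8

Assign every edge capacity 1; by Menger, the answer equals the max flow.
Path In→Eg (+1); total 1.
Path In→B→Eg (+1); total 2.
Path In→C→Eg (+1); total 3.
Path In→R1→Eg (+1); total 4.
Path In→Core→Eg (+1); total 5.
Path In→R2→Eg (+1); total 6.
Path In→F→Eg (+1); total 7.
Path In→R3→Eg (+1); total 8.
No residual In→Eg path; max flow = 8.
Certifying cut of size 8: {In→B, In→C, In→Core, In→Eg, In→F, In→R1, In→R2, In→R3}.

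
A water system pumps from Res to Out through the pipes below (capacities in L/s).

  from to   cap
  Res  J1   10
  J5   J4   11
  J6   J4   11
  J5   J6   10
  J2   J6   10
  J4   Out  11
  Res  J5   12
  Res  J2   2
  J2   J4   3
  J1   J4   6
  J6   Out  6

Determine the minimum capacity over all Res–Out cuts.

Augment Res→J2→J4→Out: bottleneck 2, flow now 2.
Augment Res→J1→J4→Out: bottleneck 6, flow now 8.
Augment Res→J5→J4→Out: bottleneck 3, flow now 11.
Augment Res→J5→J6→Out: bottleneck 6, flow now 17.
No augmenting path remains; maximum flow = 17.
By max-flow min-cut, the minimum cut capacity equals the max flow.
In the residual graph, reachable from Res: {Res, J2, J1, J5, J4, J6}.
Min-cut edges: J4→Out (11), J6→Out (6); capacity 11 + 6 = 17.

17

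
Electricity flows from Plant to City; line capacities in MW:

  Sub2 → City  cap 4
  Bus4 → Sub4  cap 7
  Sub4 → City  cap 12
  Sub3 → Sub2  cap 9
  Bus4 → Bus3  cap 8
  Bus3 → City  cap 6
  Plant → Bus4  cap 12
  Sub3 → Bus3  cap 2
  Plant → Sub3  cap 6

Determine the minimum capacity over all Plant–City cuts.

17

Augment Plant→Bus4→Bus3→City: bottleneck 6, flow now 6.
Augment Plant→Bus4→Sub4→City: bottleneck 6, flow now 12.
Augment Plant→Sub3→Sub2→City: bottleneck 4, flow now 16.
Augment Plant→Sub3→Bus3→Bus4→Sub4→City: bottleneck 1, flow now 17. (uses reverse residual edge)
No augmenting path remains; maximum flow = 17.
By max-flow min-cut, the minimum cut capacity equals the max flow.
In the residual graph, reachable from Plant: {Plant, Bus4, Sub3, Bus3, Sub2}.
Min-cut edges: Bus4→Sub4 (7), Bus3→City (6), Sub2→City (4); capacity 7 + 6 + 4 = 17.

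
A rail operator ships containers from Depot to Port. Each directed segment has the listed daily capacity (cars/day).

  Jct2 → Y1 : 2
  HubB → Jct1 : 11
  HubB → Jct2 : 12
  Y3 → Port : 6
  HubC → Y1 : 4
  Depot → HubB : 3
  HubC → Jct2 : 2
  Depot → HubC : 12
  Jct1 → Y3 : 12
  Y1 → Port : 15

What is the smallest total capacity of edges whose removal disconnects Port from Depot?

Augment Depot→HubC→Y1→Port: bottleneck 4, flow now 4.
Augment Depot→HubB→Jct2→Y1→Port: bottleneck 2, flow now 6.
Augment Depot→HubB→Jct1→Y3→Port: bottleneck 1, flow now 7.
Augment Depot→HubC→Jct2→HubB→Jct1→Y3→Port: bottleneck 2, flow now 9. (uses reverse residual edge)
No augmenting path remains; maximum flow = 9.
By max-flow min-cut, the minimum cut capacity equals the max flow.
In the residual graph, reachable from Depot: {Depot, HubC}.
Min-cut edges: Depot→HubB (3), HubC→Jct2 (2), HubC→Y1 (4); capacity 3 + 2 + 4 = 9.

9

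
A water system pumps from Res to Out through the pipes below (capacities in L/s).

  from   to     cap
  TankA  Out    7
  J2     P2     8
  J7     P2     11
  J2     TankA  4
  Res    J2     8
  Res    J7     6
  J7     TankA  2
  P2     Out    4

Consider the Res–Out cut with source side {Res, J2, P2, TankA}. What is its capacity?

17

Edges leaving {Res, J2, P2, TankA}: Res→J7 (6), P2→Out (4), TankA→Out (7).
Cut capacity = 6 + 4 + 7 = 17.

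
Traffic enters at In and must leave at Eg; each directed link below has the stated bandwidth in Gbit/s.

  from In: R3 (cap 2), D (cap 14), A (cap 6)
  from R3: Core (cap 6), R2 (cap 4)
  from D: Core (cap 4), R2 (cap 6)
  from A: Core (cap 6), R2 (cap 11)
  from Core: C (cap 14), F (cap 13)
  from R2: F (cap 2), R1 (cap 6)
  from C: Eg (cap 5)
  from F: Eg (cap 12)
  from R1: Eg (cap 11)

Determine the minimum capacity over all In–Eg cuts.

18

Augment In→R3→Core→C→Eg: bottleneck 2, flow now 2.
Augment In→D→Core→C→Eg: bottleneck 3, flow now 5.
Augment In→D→Core→F→Eg: bottleneck 1, flow now 6.
Augment In→D→R2→F→Eg: bottleneck 2, flow now 8.
Augment In→D→R2→R1→Eg: bottleneck 4, flow now 12.
Augment In→A→Core→F→Eg: bottleneck 6, flow now 18.
No augmenting path remains; maximum flow = 18.
By max-flow min-cut, the minimum cut capacity equals the max flow.
In the residual graph, reachable from In: {In, D}.
Min-cut edges: In→R3 (2), In→A (6), D→Core (4), D→R2 (6); capacity 2 + 6 + 4 + 6 = 18.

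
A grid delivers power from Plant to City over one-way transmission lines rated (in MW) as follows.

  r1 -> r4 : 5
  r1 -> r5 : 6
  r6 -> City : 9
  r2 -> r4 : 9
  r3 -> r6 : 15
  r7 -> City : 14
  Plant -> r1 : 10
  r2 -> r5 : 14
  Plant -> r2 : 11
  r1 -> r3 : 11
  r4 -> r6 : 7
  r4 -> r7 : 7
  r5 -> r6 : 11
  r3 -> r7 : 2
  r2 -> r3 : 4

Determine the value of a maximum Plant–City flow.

18

Augment Plant→r1→r3→r6→City: bottleneck 9, flow now 9.
Augment Plant→r1→r3→r7→City: bottleneck 1, flow now 10.
Augment Plant→r2→r3→r7→City: bottleneck 1, flow now 11.
Augment Plant→r2→r4→r7→City: bottleneck 7, flow now 18.
No augmenting path remains; maximum flow = 18.
In the residual graph, reachable from Plant: {Plant, r1, r2, r3, r4, r5, r6}.
Min-cut edges: r3→r7 (2), r4→r7 (7), r6→City (9); capacity 2 + 7 + 9 = 18.
This cut is saturated, so no flow can exceed 18.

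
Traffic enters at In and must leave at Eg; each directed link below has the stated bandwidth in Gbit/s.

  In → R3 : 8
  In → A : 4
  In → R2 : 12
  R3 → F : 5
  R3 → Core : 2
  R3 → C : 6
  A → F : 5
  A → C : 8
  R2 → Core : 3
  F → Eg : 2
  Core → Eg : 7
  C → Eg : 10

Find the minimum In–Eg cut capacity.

Augment In→R3→F→Eg: bottleneck 2, flow now 2.
Augment In→R3→Core→Eg: bottleneck 2, flow now 4.
Augment In→R3→C→Eg: bottleneck 4, flow now 8.
Augment In→A→C→Eg: bottleneck 4, flow now 12.
Augment In→R2→Core→Eg: bottleneck 3, flow now 15.
No augmenting path remains; maximum flow = 15.
By max-flow min-cut, the minimum cut capacity equals the max flow.
In the residual graph, reachable from In: {In, R2}.
Min-cut edges: In→R3 (8), In→A (4), R2→Core (3); capacity 8 + 4 + 3 = 15.

15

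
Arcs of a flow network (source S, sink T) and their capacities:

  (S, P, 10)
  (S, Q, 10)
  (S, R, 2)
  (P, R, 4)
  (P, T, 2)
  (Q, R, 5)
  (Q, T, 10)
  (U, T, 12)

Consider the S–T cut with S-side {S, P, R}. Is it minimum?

Given cut capacity: 10 + 2 = 12.
Augment S→P→T: bottleneck 2, flow now 2.
Augment S→Q→T: bottleneck 10, flow now 12.
No augmenting path remains; maximum flow = 12.
Cut capacity 12 equals the max flow, so it is a minimum cut.

Yes — it is a minimum cut (capacity 12).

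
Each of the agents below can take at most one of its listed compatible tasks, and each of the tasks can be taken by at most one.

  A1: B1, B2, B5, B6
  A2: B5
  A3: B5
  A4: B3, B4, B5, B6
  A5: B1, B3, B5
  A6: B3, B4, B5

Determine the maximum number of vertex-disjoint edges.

Unit-capacity flow: source→left, listed edges, right→sink; max matching = max flow.
Augmenting path A1→B1 (+1); matched 1.
Augmenting path A2→B5 (+1); matched 2.
Augmenting path A4→B3 (+1); matched 3.
Augmenting path A6→B4 (+1); matched 4.
Augmenting path A5→B1→A1→B2 (+1); matched 5.
No augmenting path remains; maximum matching = 5.
König certificate: {A1, A4, A5, A6, B5} is a vertex cover of size 5 (every listed pair touches it), so no matching can be larger.

5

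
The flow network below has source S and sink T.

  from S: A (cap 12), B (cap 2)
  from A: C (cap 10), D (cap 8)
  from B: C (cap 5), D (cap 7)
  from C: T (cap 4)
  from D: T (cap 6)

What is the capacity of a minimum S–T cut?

10

Augment S→A→C→T: bottleneck 4, flow now 4.
Augment S→A→D→T: bottleneck 6, flow now 10.
No augmenting path remains; maximum flow = 10.
By max-flow min-cut, the minimum cut capacity equals the max flow.
In the residual graph, reachable from S: {S, A, B, C, D}.
Min-cut edges: C→T (4), D→T (6); capacity 4 + 6 = 10.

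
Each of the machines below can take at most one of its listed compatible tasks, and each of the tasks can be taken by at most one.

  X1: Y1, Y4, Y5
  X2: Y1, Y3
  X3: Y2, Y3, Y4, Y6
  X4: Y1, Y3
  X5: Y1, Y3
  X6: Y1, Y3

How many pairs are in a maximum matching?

4

Unit-capacity flow: source→left, listed edges, right→sink; max matching = max flow.
Augmenting path X1→Y1 (+1); matched 1.
Augmenting path X2→Y3 (+1); matched 2.
Augmenting path X3→Y2 (+1); matched 3.
Augmenting path X4→Y1→X1→Y4 (+1); matched 4.
No augmenting path remains; maximum matching = 4.
König certificate: {X1, X3, Y1, Y3} is a vertex cover of size 4 (every listed pair touches it), so no matching can be larger.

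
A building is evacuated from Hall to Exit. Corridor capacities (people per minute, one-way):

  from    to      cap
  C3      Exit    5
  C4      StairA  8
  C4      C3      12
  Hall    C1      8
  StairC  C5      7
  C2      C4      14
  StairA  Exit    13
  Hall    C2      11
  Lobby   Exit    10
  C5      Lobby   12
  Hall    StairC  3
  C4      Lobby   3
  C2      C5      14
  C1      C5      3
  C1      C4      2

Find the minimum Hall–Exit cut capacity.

19

Augment Hall→C2→C4→Lobby→Exit: bottleneck 3, flow now 3.
Augment Hall→C2→C4→C3→Exit: bottleneck 5, flow now 8.
Augment Hall→C2→C4→StairA→Exit: bottleneck 3, flow now 11.
Augment Hall→StairC→C5→Lobby→Exit: bottleneck 3, flow now 14.
Augment Hall→C1→C4→StairA→Exit: bottleneck 2, flow now 16.
Augment Hall→C1→C5→Lobby→Exit: bottleneck 3, flow now 19.
No augmenting path remains; maximum flow = 19.
By max-flow min-cut, the minimum cut capacity equals the max flow.
In the residual graph, reachable from Hall: {Hall, C1}.
Min-cut edges: Hall→C2 (11), Hall→StairC (3), C1→C4 (2), C1→C5 (3); capacity 11 + 3 + 2 + 3 = 19.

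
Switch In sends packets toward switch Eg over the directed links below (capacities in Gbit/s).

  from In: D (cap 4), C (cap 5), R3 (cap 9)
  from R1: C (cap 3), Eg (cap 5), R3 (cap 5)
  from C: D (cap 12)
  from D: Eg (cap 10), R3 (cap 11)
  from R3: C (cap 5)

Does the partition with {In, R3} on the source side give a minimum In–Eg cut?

Given cut capacity: 5 + 4 + 5 = 14.
Augment In→D→Eg: bottleneck 4, flow now 4.
Augment In→C→D→Eg: bottleneck 5, flow now 9.
Augment In→R3→C→D→Eg: bottleneck 1, flow now 10.
No augmenting path remains; maximum flow = 10.
In the residual graph, reachable from In: {In, C, D, R3}.
Min-cut edges: D→Eg (10); capacity 10 = 10.
Cut capacity 14 exceeds the max flow 10, so it is not minimum.

No — its capacity is 14, but the minimum cut has capacity 10.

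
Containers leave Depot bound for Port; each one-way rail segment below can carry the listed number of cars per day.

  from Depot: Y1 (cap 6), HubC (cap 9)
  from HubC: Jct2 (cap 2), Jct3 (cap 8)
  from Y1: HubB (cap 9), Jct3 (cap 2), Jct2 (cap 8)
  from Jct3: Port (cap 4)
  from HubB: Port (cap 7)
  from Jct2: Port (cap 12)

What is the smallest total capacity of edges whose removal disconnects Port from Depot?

12

Augment Depot→HubC→Jct3→Port: bottleneck 4, flow now 4.
Augment Depot→HubC→Jct2→Port: bottleneck 2, flow now 6.
Augment Depot→Y1→HubB→Port: bottleneck 6, flow now 12.
No augmenting path remains; maximum flow = 12.
By max-flow min-cut, the minimum cut capacity equals the max flow.
In the residual graph, reachable from Depot: {Depot, HubC, Jct3}.
Min-cut edges: Depot→Y1 (6), HubC→Jct2 (2), Jct3→Port (4); capacity 6 + 2 + 4 = 12.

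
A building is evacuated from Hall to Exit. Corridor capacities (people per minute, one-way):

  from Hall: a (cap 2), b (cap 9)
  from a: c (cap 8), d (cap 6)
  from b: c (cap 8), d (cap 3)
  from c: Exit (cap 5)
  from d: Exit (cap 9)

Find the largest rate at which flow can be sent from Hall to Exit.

10

Augment Hall→a→c→Exit: bottleneck 2, flow now 2.
Augment Hall→b→c→Exit: bottleneck 3, flow now 5.
Augment Hall→b→d→Exit: bottleneck 3, flow now 8.
Augment Hall→b→c→a→d→Exit: bottleneck 2, flow now 10. (uses reverse residual edge)
No augmenting path remains; maximum flow = 10.
In the residual graph, reachable from Hall: {Hall, b, c}.
Min-cut edges: Hall→a (2), b→d (3), c→Exit (5); capacity 2 + 3 + 5 = 10.
This cut is saturated, so no flow can exceed 10.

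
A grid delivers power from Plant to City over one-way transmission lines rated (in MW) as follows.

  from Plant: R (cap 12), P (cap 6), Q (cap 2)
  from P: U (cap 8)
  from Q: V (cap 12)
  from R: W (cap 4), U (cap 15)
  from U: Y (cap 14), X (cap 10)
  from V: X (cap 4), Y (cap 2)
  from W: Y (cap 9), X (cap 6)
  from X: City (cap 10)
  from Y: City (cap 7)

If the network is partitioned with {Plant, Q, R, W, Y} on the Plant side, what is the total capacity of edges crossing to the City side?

Edges leaving {Plant, Q, R, W, Y}: Plant→P (6), Q→V (12), R→U (15), W→X (6), Y→City (7).
Cut capacity = 6 + 12 + 15 + 6 + 7 = 46.

46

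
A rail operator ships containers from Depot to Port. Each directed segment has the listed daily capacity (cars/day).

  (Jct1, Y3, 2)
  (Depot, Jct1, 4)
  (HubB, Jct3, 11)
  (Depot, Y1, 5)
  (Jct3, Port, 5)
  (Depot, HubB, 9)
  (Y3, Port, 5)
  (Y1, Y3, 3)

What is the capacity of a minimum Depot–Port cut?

Augment Depot→Jct1→Y3→Port: bottleneck 2, flow now 2.
Augment Depot→Y1→Y3→Port: bottleneck 3, flow now 5.
Augment Depot→HubB→Jct3→Port: bottleneck 5, flow now 10.
No augmenting path remains; maximum flow = 10.
By max-flow min-cut, the minimum cut capacity equals the max flow.
In the residual graph, reachable from Depot: {Depot, Jct1, Y1, HubB, Jct3}.
Min-cut edges: Jct1→Y3 (2), Y1→Y3 (3), Jct3→Port (5); capacity 2 + 3 + 5 = 10.

10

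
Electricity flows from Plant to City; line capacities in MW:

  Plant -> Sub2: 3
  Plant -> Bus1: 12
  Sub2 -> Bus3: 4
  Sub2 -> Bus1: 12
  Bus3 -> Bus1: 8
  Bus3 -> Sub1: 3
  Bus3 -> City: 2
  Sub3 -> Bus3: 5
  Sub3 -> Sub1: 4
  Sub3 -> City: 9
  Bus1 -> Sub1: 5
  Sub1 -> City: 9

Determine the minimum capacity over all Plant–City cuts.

Augment Plant→Sub2→Bus3→City: bottleneck 2, flow now 2.
Augment Plant→Bus1→Sub1→City: bottleneck 5, flow now 7.
Augment Plant→Sub2→Bus3→Sub1→City: bottleneck 1, flow now 8.
No augmenting path remains; maximum flow = 8.
By max-flow min-cut, the minimum cut capacity equals the max flow.
In the residual graph, reachable from Plant: {Plant, Bus1}.
Min-cut edges: Plant→Sub2 (3), Bus1→Sub1 (5); capacity 3 + 5 = 8.

8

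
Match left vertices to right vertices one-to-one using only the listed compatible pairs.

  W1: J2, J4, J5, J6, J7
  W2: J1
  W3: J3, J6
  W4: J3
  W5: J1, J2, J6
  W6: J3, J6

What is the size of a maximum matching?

Unit-capacity flow: source→left, listed edges, right→sink; max matching = max flow.
Augmenting path W1→J2 (+1); matched 1.
Augmenting path W2→J1 (+1); matched 2.
Augmenting path W3→J3 (+1); matched 3.
Augmenting path W5→J6 (+1); matched 4.
Augmenting path W6→J6→W5→J2→W1→J4 (+1); matched 5.
No augmenting path remains; maximum matching = 5.
König certificate: {W1, W2, W5, J3, J6} is a vertex cover of size 5 (every listed pair touches it), so no matching can be larger.

5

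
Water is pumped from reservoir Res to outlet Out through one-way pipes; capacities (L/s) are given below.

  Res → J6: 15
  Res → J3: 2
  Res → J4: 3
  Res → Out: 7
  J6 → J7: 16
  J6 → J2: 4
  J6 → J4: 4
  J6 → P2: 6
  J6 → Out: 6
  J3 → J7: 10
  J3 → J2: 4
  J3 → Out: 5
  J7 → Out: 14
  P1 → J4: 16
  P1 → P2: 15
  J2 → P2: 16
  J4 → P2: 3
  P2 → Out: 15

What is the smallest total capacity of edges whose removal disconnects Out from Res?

27

Augment Res→Out: bottleneck 7, flow now 7.
Augment Res→J6→Out: bottleneck 6, flow now 13.
Augment Res→J3→Out: bottleneck 2, flow now 15.
Augment Res→J6→J7→Out: bottleneck 9, flow now 24.
Augment Res→J4→P2→Out: bottleneck 3, flow now 27.
No augmenting path remains; maximum flow = 27.
By max-flow min-cut, the minimum cut capacity equals the max flow.
In the residual graph, reachable from Res: {Res}.
Min-cut edges: Res→J6 (15), Res→J3 (2), Res→J4 (3), Res→Out (7); capacity 15 + 2 + 3 + 7 = 27.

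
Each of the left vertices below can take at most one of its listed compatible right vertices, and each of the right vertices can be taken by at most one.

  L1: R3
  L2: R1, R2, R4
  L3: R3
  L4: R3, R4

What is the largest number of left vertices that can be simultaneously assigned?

Unit-capacity flow: source→left, listed edges, right→sink; max matching = max flow.
Augmenting path L1→R3 (+1); matched 1.
Augmenting path L2→R1 (+1); matched 2.
Augmenting path L4→R4 (+1); matched 3.
No augmenting path remains; maximum matching = 3.
König certificate: {L2, L4, R3} is a vertex cover of size 3 (every listed pair touches it), so no matching can be larger.

3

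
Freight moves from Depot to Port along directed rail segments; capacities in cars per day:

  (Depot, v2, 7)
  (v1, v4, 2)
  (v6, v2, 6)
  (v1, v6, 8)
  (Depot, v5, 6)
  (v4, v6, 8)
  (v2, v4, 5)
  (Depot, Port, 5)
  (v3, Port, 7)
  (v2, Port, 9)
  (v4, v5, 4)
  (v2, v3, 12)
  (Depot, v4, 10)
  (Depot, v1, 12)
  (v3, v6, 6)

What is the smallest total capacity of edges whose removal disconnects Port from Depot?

Augment Depot→Port: bottleneck 5, flow now 5.
Augment Depot→v2→Port: bottleneck 7, flow now 12.
Augment Depot→v1→v6→v2→Port: bottleneck 2, flow now 14.
Augment Depot→v1→v6→v2→v3→Port: bottleneck 4, flow now 18.
No augmenting path remains; maximum flow = 18.
By max-flow min-cut, the minimum cut capacity equals the max flow.
In the residual graph, reachable from Depot: {Depot, v1, v4, v5, v6}.
Min-cut edges: Depot→v2 (7), Depot→Port (5), v6→v2 (6); capacity 7 + 5 + 6 = 18.

18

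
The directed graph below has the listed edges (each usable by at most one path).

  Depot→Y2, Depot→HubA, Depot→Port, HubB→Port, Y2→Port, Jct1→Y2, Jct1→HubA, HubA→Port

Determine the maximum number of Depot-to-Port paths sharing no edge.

3

Assign every edge capacity 1; by Menger, the answer equals the max flow.
Path Depot→Port (+1); total 1.
Path Depot→Y2→Port (+1); total 2.
Path Depot→HubA→Port (+1); total 3.
No residual Depot→Port path; max flow = 3.
Certifying cut of size 3: {Depot→HubA, Depot→Port, Depot→Y2}.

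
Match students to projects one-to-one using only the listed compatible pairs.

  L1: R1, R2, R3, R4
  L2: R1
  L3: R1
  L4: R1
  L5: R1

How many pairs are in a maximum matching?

Unit-capacity flow: source→left, listed edges, right→sink; max matching = max flow.
Augmenting path L1→R1 (+1); matched 1.
Augmenting path L2→R1→L1→R2 (+1); matched 2.
No augmenting path remains; maximum matching = 2.
König certificate: {L1, R1} is a vertex cover of size 2 (every listed pair touches it), so no matching can be larger.

2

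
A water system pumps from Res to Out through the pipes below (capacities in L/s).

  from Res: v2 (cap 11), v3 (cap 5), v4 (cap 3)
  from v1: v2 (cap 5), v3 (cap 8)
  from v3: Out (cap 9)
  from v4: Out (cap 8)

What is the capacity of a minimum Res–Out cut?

8

Augment Res→v3→Out: bottleneck 5, flow now 5.
Augment Res→v4→Out: bottleneck 3, flow now 8.
No augmenting path remains; maximum flow = 8.
By max-flow min-cut, the minimum cut capacity equals the max flow.
In the residual graph, reachable from Res: {Res, v2}.
Min-cut edges: Res→v3 (5), Res→v4 (3); capacity 5 + 3 = 8.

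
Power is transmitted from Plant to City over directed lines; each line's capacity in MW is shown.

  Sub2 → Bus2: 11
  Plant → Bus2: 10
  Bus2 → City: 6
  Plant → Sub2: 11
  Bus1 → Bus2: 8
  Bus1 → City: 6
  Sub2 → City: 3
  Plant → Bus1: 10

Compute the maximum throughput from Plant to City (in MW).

15

Augment Plant→Sub2→City: bottleneck 3, flow now 3.
Augment Plant→Bus1→City: bottleneck 6, flow now 9.
Augment Plant→Bus2→City: bottleneck 6, flow now 15.
No augmenting path remains; maximum flow = 15.
In the residual graph, reachable from Plant: {Plant, Sub2, Bus1, Bus2}.
Min-cut edges: Sub2→City (3), Bus1→City (6), Bus2→City (6); capacity 3 + 6 + 6 = 15.
This cut is saturated, so no flow can exceed 15.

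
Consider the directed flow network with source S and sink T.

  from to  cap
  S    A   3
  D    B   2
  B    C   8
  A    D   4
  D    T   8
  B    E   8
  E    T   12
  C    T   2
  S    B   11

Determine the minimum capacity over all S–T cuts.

13

Augment S→A→D→T: bottleneck 3, flow now 3.
Augment S→B→C→T: bottleneck 2, flow now 5.
Augment S→B→E→T: bottleneck 8, flow now 13.
No augmenting path remains; maximum flow = 13.
By max-flow min-cut, the minimum cut capacity equals the max flow.
In the residual graph, reachable from S: {S, B, C}.
Min-cut edges: S→A (3), B→E (8), C→T (2); capacity 3 + 8 + 2 = 13.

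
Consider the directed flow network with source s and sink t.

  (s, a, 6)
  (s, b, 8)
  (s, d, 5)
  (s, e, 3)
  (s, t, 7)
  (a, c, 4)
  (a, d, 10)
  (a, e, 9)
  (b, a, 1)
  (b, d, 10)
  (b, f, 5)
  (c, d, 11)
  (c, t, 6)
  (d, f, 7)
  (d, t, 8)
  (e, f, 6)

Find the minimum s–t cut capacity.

19

Augment s→t: bottleneck 7, flow now 7.
Augment s→d→t: bottleneck 5, flow now 12.
Augment s→a→c→t: bottleneck 4, flow now 16.
Augment s→a→d→t: bottleneck 2, flow now 18.
Augment s→b→d→t: bottleneck 1, flow now 19.
No augmenting path remains; maximum flow = 19.
By max-flow min-cut, the minimum cut capacity equals the max flow.
In the residual graph, reachable from s: {s, a, b, d, e, f}.
Min-cut edges: s→t (7), a→c (4), d→t (8); capacity 7 + 4 + 8 = 19.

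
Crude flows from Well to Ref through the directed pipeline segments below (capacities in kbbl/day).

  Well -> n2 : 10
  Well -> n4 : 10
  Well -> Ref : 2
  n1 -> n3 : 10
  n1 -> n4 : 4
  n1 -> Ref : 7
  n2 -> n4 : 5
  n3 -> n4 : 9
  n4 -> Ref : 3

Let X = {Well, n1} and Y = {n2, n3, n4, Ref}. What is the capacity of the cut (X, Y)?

43

Edges leaving {Well, n1}: Well→n2 (10), Well→n4 (10), Well→Ref (2), n1→n3 (10), n1→n4 (4), n1→Ref (7).
Cut capacity = 10 + 10 + 2 + 10 + 4 + 7 = 43.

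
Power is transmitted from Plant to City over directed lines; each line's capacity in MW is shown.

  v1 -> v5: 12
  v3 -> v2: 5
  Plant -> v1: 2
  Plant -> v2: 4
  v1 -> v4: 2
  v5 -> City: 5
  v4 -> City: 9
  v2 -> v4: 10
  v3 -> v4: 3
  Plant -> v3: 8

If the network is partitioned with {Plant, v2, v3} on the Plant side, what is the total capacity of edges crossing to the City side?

15

Edges leaving {Plant, v2, v3}: Plant→v1 (2), v2→v4 (10), v3→v4 (3).
Cut capacity = 2 + 10 + 3 = 15.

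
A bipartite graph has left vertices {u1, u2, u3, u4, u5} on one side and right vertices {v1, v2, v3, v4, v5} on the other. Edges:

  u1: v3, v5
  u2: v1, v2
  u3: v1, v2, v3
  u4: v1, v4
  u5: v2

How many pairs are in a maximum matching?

5

Unit-capacity flow: source→left, listed edges, right→sink; max matching = max flow.
Augmenting path u1→v3 (+1); matched 1.
Augmenting path u2→v1 (+1); matched 2.
Augmenting path u3→v2 (+1); matched 3.
Augmenting path u4→v4 (+1); matched 4.
Augmenting path u5→v2→u3→v3→u1→v5 (+1); matched 5.
No augmenting path remains; maximum matching = 5.
König certificate: {u1, u2, u3, u4, u5} is a vertex cover of size 5 (every listed pair touches it), so no matching can be larger.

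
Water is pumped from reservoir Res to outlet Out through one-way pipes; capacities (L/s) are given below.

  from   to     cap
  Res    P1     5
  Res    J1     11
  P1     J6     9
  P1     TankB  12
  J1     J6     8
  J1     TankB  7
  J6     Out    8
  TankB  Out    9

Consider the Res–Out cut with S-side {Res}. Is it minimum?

Given cut capacity: 5 + 11 = 16.
Augment Res→P1→J6→Out: bottleneck 5, flow now 5.
Augment Res→J1→J6→Out: bottleneck 3, flow now 8.
Augment Res→J1→TankB→Out: bottleneck 7, flow now 15.
Augment Res→J1→J6→P1→TankB→Out: bottleneck 1, flow now 16. (uses reverse residual edge)
No augmenting path remains; maximum flow = 16.
Cut capacity 16 equals the max flow, so it is a minimum cut.

Yes — it is a minimum cut (capacity 16).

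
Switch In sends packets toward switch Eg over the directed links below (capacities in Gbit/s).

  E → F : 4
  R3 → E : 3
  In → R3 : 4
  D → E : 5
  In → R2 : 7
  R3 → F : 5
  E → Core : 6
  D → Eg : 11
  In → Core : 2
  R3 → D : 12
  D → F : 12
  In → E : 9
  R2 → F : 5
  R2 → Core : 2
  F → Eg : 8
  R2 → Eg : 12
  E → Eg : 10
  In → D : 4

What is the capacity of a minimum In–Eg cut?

Augment In→R2→Eg: bottleneck 7, flow now 7.
Augment In→D→Eg: bottleneck 4, flow now 11.
Augment In→E→Eg: bottleneck 9, flow now 20.
Augment In→R3→D→Eg: bottleneck 4, flow now 24.
No augmenting path remains; maximum flow = 24.
By max-flow min-cut, the minimum cut capacity equals the max flow.
In the residual graph, reachable from In: {In, Core}.
Min-cut edges: In→R2 (7), In→R3 (4), In→D (4), In→E (9); capacity 7 + 4 + 4 + 9 = 24.

24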